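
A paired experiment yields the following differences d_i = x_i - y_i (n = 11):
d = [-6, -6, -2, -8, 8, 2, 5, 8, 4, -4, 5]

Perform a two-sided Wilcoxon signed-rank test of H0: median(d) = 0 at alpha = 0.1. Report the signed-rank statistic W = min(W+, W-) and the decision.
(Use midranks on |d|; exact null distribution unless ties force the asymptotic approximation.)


Step 1: Drop any zero differences (none here) and take |d_i|.
|d| = [6, 6, 2, 8, 8, 2, 5, 8, 4, 4, 5]
Step 2: Midrank |d_i| (ties get averaged ranks).
ranks: |6|->7.5, |6|->7.5, |2|->1.5, |8|->10, |8|->10, |2|->1.5, |5|->5.5, |8|->10, |4|->3.5, |4|->3.5, |5|->5.5
Step 3: Attach original signs; sum ranks with positive sign and with negative sign.
W+ = 10 + 1.5 + 5.5 + 10 + 3.5 + 5.5 = 36
W- = 7.5 + 7.5 + 1.5 + 10 + 3.5 = 30
(Check: W+ + W- = 66 should equal n(n+1)/2 = 66.)
Step 4: Test statistic W = min(W+, W-) = 30.
Step 5: Ties in |d|, so use the tie-corrected normal approximation.
        E[W] = n(n+1)/4 = 11*12/4 = 33.
        Tie groups: |d|=2 (t=2), |d|=4 (t=2), |d|=5 (t=2), |d|=6 (t=2), |d|=8 (t=3); sum(t^3 - t) = 48.
        Var[W] = n(n+1)(2n+1)/24 - sum(t^3-t)/48 = 3036/24 - 48/48 = 125.5.
        z = (W - E[W]) / sqrt(Var[W]) = (30 - 33) / 11.2027 = -0.2678.
        Two-sided p = 2*Phi(z) = 0.788859.
Step 6: alpha = 0.1. fail to reject H0.

W+ = 36, W- = 30, W = min = 30, p = 0.788859, fail to reject H0.


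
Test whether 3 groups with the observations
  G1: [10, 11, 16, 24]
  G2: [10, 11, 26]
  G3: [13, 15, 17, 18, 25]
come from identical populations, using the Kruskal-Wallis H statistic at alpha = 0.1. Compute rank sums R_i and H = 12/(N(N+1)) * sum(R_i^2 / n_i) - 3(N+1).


Step 1: Combine all N = 12 observations and assign midranks.
sorted (value, group, rank): (10,G1,1.5), (10,G2,1.5), (11,G1,3.5), (11,G2,3.5), (13,G3,5), (15,G3,6), (16,G1,7), (17,G3,8), (18,G3,9), (24,G1,10), (25,G3,11), (26,G2,12)
Step 2: Sum ranks within each group.
R_1 = 22 (n_1 = 4)
R_2 = 17 (n_2 = 3)
R_3 = 39 (n_3 = 5)
Step 3: H = 12/(N(N+1)) * sum(R_i^2/n_i) - 3(N+1)
     = 12/(12*13) * (22^2/4 + 17^2/3 + 39^2/5) - 3*13
     = 0.076923 * 521.533 - 39
     = 1.117949.
Step 4: Ties present; correction factor C = 1 - 12/(12^3 - 12) = 0.993007. Corrected H = 1.117949 / 0.993007 = 1.125822.
Step 5: Under H0, H ~ chi^2(2); p-value = 0.569549.
Step 6: alpha = 0.1. fail to reject H0.

H = 1.1258, df = 2, p = 0.569549, fail to reject H0.


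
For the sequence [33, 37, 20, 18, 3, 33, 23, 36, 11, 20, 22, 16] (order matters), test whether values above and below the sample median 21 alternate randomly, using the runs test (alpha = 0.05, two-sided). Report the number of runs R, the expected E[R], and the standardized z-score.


Step 1: Compute median = 21; label A = above, B = below.
Labels in order: AABBBAAABBAB  (n_A = 6, n_B = 6)
Step 2: Count runs R = 6.
Step 3: Under H0 (random ordering), E[R] = 2*n_A*n_B/(n_A+n_B) + 1 = 2*6*6/12 + 1 = 7.0000.
        Var[R] = 2*n_A*n_B*(2*n_A*n_B - n_A - n_B) / ((n_A+n_B)^2 * (n_A+n_B-1)) = 4320/1584 = 2.7273.
        SD[R] = 1.6514.
Step 4: Continuity-corrected z = (R + 0.5 - E[R]) / SD[R] = (6 + 0.5 - 7.0000) / 1.6514 = -0.3028.
Step 5: Two-sided p-value via normal approximation = 2*(1 - Phi(|z|)) = 0.762069.
Step 6: alpha = 0.05. fail to reject H0.

R = 6, z = -0.3028, p = 0.762069, fail to reject H0.


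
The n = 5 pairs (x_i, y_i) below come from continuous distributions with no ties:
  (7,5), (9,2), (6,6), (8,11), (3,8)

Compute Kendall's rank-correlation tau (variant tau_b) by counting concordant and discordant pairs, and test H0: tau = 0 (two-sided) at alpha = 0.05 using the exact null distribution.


Step 1: Enumerate the 10 unordered pairs (i,j) with i<j and classify each by sign(x_j-x_i) * sign(y_j-y_i).
  (1,2):dx=+2,dy=-3->D; (1,3):dx=-1,dy=+1->D; (1,4):dx=+1,dy=+6->C; (1,5):dx=-4,dy=+3->D
  (2,3):dx=-3,dy=+4->D; (2,4):dx=-1,dy=+9->D; (2,5):dx=-6,dy=+6->D; (3,4):dx=+2,dy=+5->C
  (3,5):dx=-3,dy=+2->D; (4,5):dx=-5,dy=-3->C
Step 2: C = 3, D = 7, total pairs = 10.
Step 3: tau = (C - D)/(n(n-1)/2) = (3 - 7)/10 = -0.400000.
Step 4: Exact two-sided p-value (enumerate n! = 120 permutations of y under H0): p = 0.483333.
Step 5: alpha = 0.05. fail to reject H0.

tau_b = -0.4000 (C=3, D=7), p = 0.483333, fail to reject H0.


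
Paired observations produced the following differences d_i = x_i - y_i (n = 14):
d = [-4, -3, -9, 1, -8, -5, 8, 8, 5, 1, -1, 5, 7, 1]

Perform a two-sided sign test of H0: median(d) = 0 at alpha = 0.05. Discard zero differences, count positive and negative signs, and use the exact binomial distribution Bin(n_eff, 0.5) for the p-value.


Step 1: Discard zero differences. Original n = 14; n_eff = number of nonzero differences = 14.
Nonzero differences (with sign): -4, -3, -9, +1, -8, -5, +8, +8, +5, +1, -1, +5, +7, +1
Step 2: Count signs: positive = 8, negative = 6.
Step 3: Under H0: P(positive) = 0.5, so the number of positives S ~ Bin(14, 0.5).
Step 4: Two-sided exact p-value = sum of Bin(14,0.5) probabilities at or below the observed probability = 0.790527.
Step 5: alpha = 0.05. fail to reject H0.

n_eff = 14, pos = 8, neg = 6, p = 0.790527, fail to reject H0.


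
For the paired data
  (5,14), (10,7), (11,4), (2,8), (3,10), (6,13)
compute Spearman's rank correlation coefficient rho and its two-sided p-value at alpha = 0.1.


Step 1: Rank x and y separately (midranks; no ties here).
rank(x): 5->3, 10->5, 11->6, 2->1, 3->2, 6->4
rank(y): 14->6, 7->2, 4->1, 8->3, 10->4, 13->5
Step 2: d_i = R_x(i) - R_y(i); compute d_i^2.
  (3-6)^2=9, (5-2)^2=9, (6-1)^2=25, (1-3)^2=4, (2-4)^2=4, (4-5)^2=1
sum(d^2) = 52.
Step 3: rho = 1 - 6*52 / (6*(6^2 - 1)) = 1 - 312/210 = -0.485714.
Step 4: Under H0, t = rho * sqrt((n-2)/(1-rho^2)) = -1.1113 ~ t(4).
Step 5: Two-sided p-value from the t-distribution with 4 df = 0.328723.
Step 6: alpha = 0.1. fail to reject H0.

rho = -0.4857, p = 0.328723, fail to reject H0 at alpha = 0.1.


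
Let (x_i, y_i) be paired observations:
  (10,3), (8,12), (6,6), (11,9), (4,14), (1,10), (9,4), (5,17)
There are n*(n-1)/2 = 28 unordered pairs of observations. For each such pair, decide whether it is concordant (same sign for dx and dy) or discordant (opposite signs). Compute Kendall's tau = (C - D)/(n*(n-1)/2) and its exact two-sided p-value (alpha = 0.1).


Step 1: Enumerate the 28 unordered pairs (i,j) with i<j and classify each by sign(x_j-x_i) * sign(y_j-y_i).
  (1,2):dx=-2,dy=+9->D; (1,3):dx=-4,dy=+3->D; (1,4):dx=+1,dy=+6->C; (1,5):dx=-6,dy=+11->D
  (1,6):dx=-9,dy=+7->D; (1,7):dx=-1,dy=+1->D; (1,8):dx=-5,dy=+14->D; (2,3):dx=-2,dy=-6->C
  (2,4):dx=+3,dy=-3->D; (2,5):dx=-4,dy=+2->D; (2,6):dx=-7,dy=-2->C; (2,7):dx=+1,dy=-8->D
  (2,8):dx=-3,dy=+5->D; (3,4):dx=+5,dy=+3->C; (3,5):dx=-2,dy=+8->D; (3,6):dx=-5,dy=+4->D
  (3,7):dx=+3,dy=-2->D; (3,8):dx=-1,dy=+11->D; (4,5):dx=-7,dy=+5->D; (4,6):dx=-10,dy=+1->D
  (4,7):dx=-2,dy=-5->C; (4,8):dx=-6,dy=+8->D; (5,6):dx=-3,dy=-4->C; (5,7):dx=+5,dy=-10->D
  (5,8):dx=+1,dy=+3->C; (6,7):dx=+8,dy=-6->D; (6,8):dx=+4,dy=+7->C; (7,8):dx=-4,dy=+13->D
Step 2: C = 8, D = 20, total pairs = 28.
Step 3: tau = (C - D)/(n(n-1)/2) = (8 - 20)/28 = -0.428571.
Step 4: Exact two-sided p-value (enumerate n! = 40320 permutations of y under H0): p = 0.178869.
Step 5: alpha = 0.1. fail to reject H0.

tau_b = -0.4286 (C=8, D=20), p = 0.178869, fail to reject H0.


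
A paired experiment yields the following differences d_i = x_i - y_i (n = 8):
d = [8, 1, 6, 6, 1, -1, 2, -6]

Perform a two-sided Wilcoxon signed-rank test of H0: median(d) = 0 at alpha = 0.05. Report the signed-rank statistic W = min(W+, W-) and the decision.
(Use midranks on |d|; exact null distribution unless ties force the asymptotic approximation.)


Step 1: Drop any zero differences (none here) and take |d_i|.
|d| = [8, 1, 6, 6, 1, 1, 2, 6]
Step 2: Midrank |d_i| (ties get averaged ranks).
ranks: |8|->8, |1|->2, |6|->6, |6|->6, |1|->2, |1|->2, |2|->4, |6|->6
Step 3: Attach original signs; sum ranks with positive sign and with negative sign.
W+ = 8 + 2 + 6 + 6 + 2 + 4 = 28
W- = 2 + 6 = 8
(Check: W+ + W- = 36 should equal n(n+1)/2 = 36.)
Step 4: Test statistic W = min(W+, W-) = 8.
Step 5: Ties in |d|, so use the tie-corrected normal approximation.
        E[W] = n(n+1)/4 = 8*9/4 = 18.
        Tie groups: |d|=1 (t=3), |d|=6 (t=3); sum(t^3 - t) = 48.
        Var[W] = n(n+1)(2n+1)/24 - sum(t^3-t)/48 = 1224/24 - 48/48 = 50.
        z = (W - E[W]) / sqrt(Var[W]) = (8 - 18) / 7.0711 = -1.4142.
        Two-sided p = 2*Phi(z) = 0.157299.
Step 6: alpha = 0.05. fail to reject H0.

W+ = 28, W- = 8, W = min = 8, p = 0.157299, fail to reject H0.


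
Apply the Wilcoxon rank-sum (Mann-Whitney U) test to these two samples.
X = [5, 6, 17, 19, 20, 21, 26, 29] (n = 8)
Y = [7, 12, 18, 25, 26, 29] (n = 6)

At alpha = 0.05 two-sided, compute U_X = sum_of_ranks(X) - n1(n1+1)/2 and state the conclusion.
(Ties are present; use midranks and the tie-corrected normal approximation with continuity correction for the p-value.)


Step 1: Combine and sort all 14 observations; assign midranks.
sorted (value, group): (5,X), (6,X), (7,Y), (12,Y), (17,X), (18,Y), (19,X), (20,X), (21,X), (25,Y), (26,X), (26,Y), (29,X), (29,Y)
ranks: 5->1, 6->2, 7->3, 12->4, 17->5, 18->6, 19->7, 20->8, 21->9, 25->10, 26->11.5, 26->11.5, 29->13.5, 29->13.5
Step 2: Rank sum for X: R1 = 1 + 2 + 5 + 7 + 8 + 9 + 11.5 + 13.5 = 57.
Step 3: U_X = R1 - n1(n1+1)/2 = 57 - 8*9/2 = 57 - 36 = 21.
       U_Y = n1*n2 - U_X = 48 - 21 = 27.
Step 4: Ties are present, so use the tie-corrected normal approximation (with continuity correction) for the p-value.
Step 5: p-value = 0.746347; compare to alpha = 0.05. fail to reject H0.

U_X = 21, p = 0.746347, fail to reject H0 at alpha = 0.05.


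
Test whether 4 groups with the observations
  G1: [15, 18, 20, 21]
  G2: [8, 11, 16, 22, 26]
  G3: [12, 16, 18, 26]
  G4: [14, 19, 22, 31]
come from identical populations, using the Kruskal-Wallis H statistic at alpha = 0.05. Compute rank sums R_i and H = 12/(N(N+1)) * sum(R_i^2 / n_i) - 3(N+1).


Step 1: Combine all N = 17 observations and assign midranks.
sorted (value, group, rank): (8,G2,1), (11,G2,2), (12,G3,3), (14,G4,4), (15,G1,5), (16,G2,6.5), (16,G3,6.5), (18,G1,8.5), (18,G3,8.5), (19,G4,10), (20,G1,11), (21,G1,12), (22,G2,13.5), (22,G4,13.5), (26,G2,15.5), (26,G3,15.5), (31,G4,17)
Step 2: Sum ranks within each group.
R_1 = 36.5 (n_1 = 4)
R_2 = 38.5 (n_2 = 5)
R_3 = 33.5 (n_3 = 4)
R_4 = 44.5 (n_4 = 4)
Step 3: H = 12/(N(N+1)) * sum(R_i^2/n_i) - 3(N+1)
     = 12/(17*18) * (36.5^2/4 + 38.5^2/5 + 33.5^2/4 + 44.5^2/4) - 3*18
     = 0.039216 * 1405.14 - 54
     = 1.103431.
Step 4: Ties present; correction factor C = 1 - 24/(17^3 - 17) = 0.995098. Corrected H = 1.103431 / 0.995098 = 1.108867.
Step 5: Under H0, H ~ chi^2(3); p-value = 0.774934.
Step 6: alpha = 0.05. fail to reject H0.

H = 1.1089, df = 3, p = 0.774934, fail to reject H0.


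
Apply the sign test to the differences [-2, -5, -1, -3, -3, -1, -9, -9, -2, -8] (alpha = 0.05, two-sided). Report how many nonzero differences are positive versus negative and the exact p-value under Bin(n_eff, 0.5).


Step 1: Discard zero differences. Original n = 10; n_eff = number of nonzero differences = 10.
Nonzero differences (with sign): -2, -5, -1, -3, -3, -1, -9, -9, -2, -8
Step 2: Count signs: positive = 0, negative = 10.
Step 3: Under H0: P(positive) = 0.5, so the number of positives S ~ Bin(10, 0.5).
Step 4: Two-sided exact p-value = sum of Bin(10,0.5) probabilities at or below the observed probability = 0.001953.
Step 5: alpha = 0.05. reject H0.

n_eff = 10, pos = 0, neg = 10, p = 0.001953, reject H0.


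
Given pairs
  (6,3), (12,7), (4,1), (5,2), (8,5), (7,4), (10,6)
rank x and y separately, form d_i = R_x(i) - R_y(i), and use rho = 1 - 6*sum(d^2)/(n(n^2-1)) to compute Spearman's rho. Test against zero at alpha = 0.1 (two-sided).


Step 1: Rank x and y separately (midranks; no ties here).
rank(x): 6->3, 12->7, 4->1, 5->2, 8->5, 7->4, 10->6
rank(y): 3->3, 7->7, 1->1, 2->2, 5->5, 4->4, 6->6
Step 2: d_i = R_x(i) - R_y(i); compute d_i^2.
  (3-3)^2=0, (7-7)^2=0, (1-1)^2=0, (2-2)^2=0, (5-5)^2=0, (4-4)^2=0, (6-6)^2=0
sum(d^2) = 0.
Step 3: rho = 1 - 6*0 / (7*(7^2 - 1)) = 1 - 0/336 = 1.000000.
Step 5: Two-sided p-value from the t-distribution with 5 df = 0.000000.
Step 6: alpha = 0.1. reject H0.

rho = 1.0000, p = 0.000000, reject H0 at alpha = 0.1.


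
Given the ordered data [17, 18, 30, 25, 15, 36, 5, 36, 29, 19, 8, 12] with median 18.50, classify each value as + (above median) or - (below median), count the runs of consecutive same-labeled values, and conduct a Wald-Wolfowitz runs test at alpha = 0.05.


Step 1: Compute median = 18.50; label A = above, B = below.
Labels in order: BBAABABAAABB  (n_A = 6, n_B = 6)
Step 2: Count runs R = 7.
Step 3: Under H0 (random ordering), E[R] = 2*n_A*n_B/(n_A+n_B) + 1 = 2*6*6/12 + 1 = 7.0000.
        Var[R] = 2*n_A*n_B*(2*n_A*n_B - n_A - n_B) / ((n_A+n_B)^2 * (n_A+n_B-1)) = 4320/1584 = 2.7273.
        SD[R] = 1.6514.
Step 4: R = E[R], so z = 0 with no continuity correction.
Step 5: Two-sided p-value via normal approximation = 2*(1 - Phi(|z|)) = 1.000000.
Step 6: alpha = 0.05. fail to reject H0.

R = 7, z = 0.0000, p = 1.000000, fail to reject H0.


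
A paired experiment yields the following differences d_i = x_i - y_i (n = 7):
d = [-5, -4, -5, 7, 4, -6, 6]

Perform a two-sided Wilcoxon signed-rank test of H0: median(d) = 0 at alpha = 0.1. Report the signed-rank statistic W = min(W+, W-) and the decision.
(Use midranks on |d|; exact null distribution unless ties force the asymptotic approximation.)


Step 1: Drop any zero differences (none here) and take |d_i|.
|d| = [5, 4, 5, 7, 4, 6, 6]
Step 2: Midrank |d_i| (ties get averaged ranks).
ranks: |5|->3.5, |4|->1.5, |5|->3.5, |7|->7, |4|->1.5, |6|->5.5, |6|->5.5
Step 3: Attach original signs; sum ranks with positive sign and with negative sign.
W+ = 7 + 1.5 + 5.5 = 14
W- = 3.5 + 1.5 + 3.5 + 5.5 = 14
(Check: W+ + W- = 28 should equal n(n+1)/2 = 28.)
Step 4: Test statistic W = min(W+, W-) = 14.
Step 5: Ties in |d|, so use the tie-corrected normal approximation.
        E[W] = n(n+1)/4 = 7*8/4 = 14.
        Tie groups: |d|=4 (t=2), |d|=5 (t=2), |d|=6 (t=2); sum(t^3 - t) = 18.
        Var[W] = n(n+1)(2n+1)/24 - sum(t^3-t)/48 = 840/24 - 18/48 = 34.625.
        z = (W - E[W]) / sqrt(Var[W]) = (14 - 14) / 5.8843 = 0.0000.
        Two-sided p = 2*Phi(z) = 1.000000.
Step 6: alpha = 0.1. fail to reject H0.

W+ = 14, W- = 14, W = min = 14, p = 1.000000, fail to reject H0.


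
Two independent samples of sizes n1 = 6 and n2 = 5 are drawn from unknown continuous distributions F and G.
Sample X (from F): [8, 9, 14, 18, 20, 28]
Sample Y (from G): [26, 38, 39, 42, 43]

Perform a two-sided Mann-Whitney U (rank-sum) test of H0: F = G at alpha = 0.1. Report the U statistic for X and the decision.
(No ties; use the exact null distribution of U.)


Step 1: Combine and sort all 11 observations; assign midranks.
sorted (value, group): (8,X), (9,X), (14,X), (18,X), (20,X), (26,Y), (28,X), (38,Y), (39,Y), (42,Y), (43,Y)
ranks: 8->1, 9->2, 14->3, 18->4, 20->5, 26->6, 28->7, 38->8, 39->9, 42->10, 43->11
Step 2: Rank sum for X: R1 = 1 + 2 + 3 + 4 + 5 + 7 = 22.
Step 3: U_X = R1 - n1(n1+1)/2 = 22 - 6*7/2 = 22 - 21 = 1.
       U_Y = n1*n2 - U_X = 30 - 1 = 29.
Step 4: No ties, so the exact null distribution of U (based on enumerating the C(11,6) = 462 equally likely rank assignments) gives the two-sided p-value.
Step 5: p-value = 0.008658; compare to alpha = 0.1. reject H0.

U_X = 1, p = 0.008658, reject H0 at alpha = 0.1.


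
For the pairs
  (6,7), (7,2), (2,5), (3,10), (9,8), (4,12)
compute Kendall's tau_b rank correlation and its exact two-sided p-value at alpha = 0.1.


Step 1: Enumerate the 15 unordered pairs (i,j) with i<j and classify each by sign(x_j-x_i) * sign(y_j-y_i).
  (1,2):dx=+1,dy=-5->D; (1,3):dx=-4,dy=-2->C; (1,4):dx=-3,dy=+3->D; (1,5):dx=+3,dy=+1->C
  (1,6):dx=-2,dy=+5->D; (2,3):dx=-5,dy=+3->D; (2,4):dx=-4,dy=+8->D; (2,5):dx=+2,dy=+6->C
  (2,6):dx=-3,dy=+10->D; (3,4):dx=+1,dy=+5->C; (3,5):dx=+7,dy=+3->C; (3,6):dx=+2,dy=+7->C
  (4,5):dx=+6,dy=-2->D; (4,6):dx=+1,dy=+2->C; (5,6):dx=-5,dy=+4->D
Step 2: C = 7, D = 8, total pairs = 15.
Step 3: tau = (C - D)/(n(n-1)/2) = (7 - 8)/15 = -0.066667.
Step 4: Exact two-sided p-value (enumerate n! = 720 permutations of y under H0): p = 1.000000.
Step 5: alpha = 0.1. fail to reject H0.

tau_b = -0.0667 (C=7, D=8), p = 1.000000, fail to reject H0.


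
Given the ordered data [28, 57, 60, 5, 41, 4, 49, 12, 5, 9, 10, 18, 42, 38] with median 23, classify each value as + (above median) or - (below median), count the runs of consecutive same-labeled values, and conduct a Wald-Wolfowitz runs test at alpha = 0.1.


Step 1: Compute median = 23; label A = above, B = below.
Labels in order: AAABABABBBBBAA  (n_A = 7, n_B = 7)
Step 2: Count runs R = 7.
Step 3: Under H0 (random ordering), E[R] = 2*n_A*n_B/(n_A+n_B) + 1 = 2*7*7/14 + 1 = 8.0000.
        Var[R] = 2*n_A*n_B*(2*n_A*n_B - n_A - n_B) / ((n_A+n_B)^2 * (n_A+n_B-1)) = 8232/2548 = 3.2308.
        SD[R] = 1.7974.
Step 4: Continuity-corrected z = (R + 0.5 - E[R]) / SD[R] = (7 + 0.5 - 8.0000) / 1.7974 = -0.2782.
Step 5: Two-sided p-value via normal approximation = 2*(1 - Phi(|z|)) = 0.780879.
Step 6: alpha = 0.1. fail to reject H0.

R = 7, z = -0.2782, p = 0.780879, fail to reject H0.


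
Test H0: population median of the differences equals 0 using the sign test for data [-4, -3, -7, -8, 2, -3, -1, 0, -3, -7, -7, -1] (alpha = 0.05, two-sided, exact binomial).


Step 1: Discard zero differences. Original n = 12; n_eff = number of nonzero differences = 11.
Nonzero differences (with sign): -4, -3, -7, -8, +2, -3, -1, -3, -7, -7, -1
Step 2: Count signs: positive = 1, negative = 10.
Step 3: Under H0: P(positive) = 0.5, so the number of positives S ~ Bin(11, 0.5).
Step 4: Two-sided exact p-value = sum of Bin(11,0.5) probabilities at or below the observed probability = 0.011719.
Step 5: alpha = 0.05. reject H0.

n_eff = 11, pos = 1, neg = 10, p = 0.011719, reject H0.


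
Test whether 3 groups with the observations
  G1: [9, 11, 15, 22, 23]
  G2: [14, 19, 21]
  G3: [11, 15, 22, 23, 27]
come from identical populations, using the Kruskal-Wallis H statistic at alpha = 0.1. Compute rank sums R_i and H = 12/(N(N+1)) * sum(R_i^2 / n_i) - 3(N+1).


Step 1: Combine all N = 13 observations and assign midranks.
sorted (value, group, rank): (9,G1,1), (11,G1,2.5), (11,G3,2.5), (14,G2,4), (15,G1,5.5), (15,G3,5.5), (19,G2,7), (21,G2,8), (22,G1,9.5), (22,G3,9.5), (23,G1,11.5), (23,G3,11.5), (27,G3,13)
Step 2: Sum ranks within each group.
R_1 = 30 (n_1 = 5)
R_2 = 19 (n_2 = 3)
R_3 = 42 (n_3 = 5)
Step 3: H = 12/(N(N+1)) * sum(R_i^2/n_i) - 3(N+1)
     = 12/(13*14) * (30^2/5 + 19^2/3 + 42^2/5) - 3*14
     = 0.065934 * 653.133 - 42
     = 1.063736.
Step 4: Ties present; correction factor C = 1 - 24/(13^3 - 13) = 0.989011. Corrected H = 1.063736 / 0.989011 = 1.075556.
Step 5: Under H0, H ~ chi^2(2); p-value = 0.584045.
Step 6: alpha = 0.1. fail to reject H0.

H = 1.0756, df = 2, p = 0.584045, fail to reject H0.


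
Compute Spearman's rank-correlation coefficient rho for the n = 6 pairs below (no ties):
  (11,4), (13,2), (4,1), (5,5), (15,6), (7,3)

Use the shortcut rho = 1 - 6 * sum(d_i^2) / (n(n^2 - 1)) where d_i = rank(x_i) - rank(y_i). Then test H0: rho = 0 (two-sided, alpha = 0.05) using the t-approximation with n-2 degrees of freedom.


Step 1: Rank x and y separately (midranks; no ties here).
rank(x): 11->4, 13->5, 4->1, 5->2, 15->6, 7->3
rank(y): 4->4, 2->2, 1->1, 5->5, 6->6, 3->3
Step 2: d_i = R_x(i) - R_y(i); compute d_i^2.
  (4-4)^2=0, (5-2)^2=9, (1-1)^2=0, (2-5)^2=9, (6-6)^2=0, (3-3)^2=0
sum(d^2) = 18.
Step 3: rho = 1 - 6*18 / (6*(6^2 - 1)) = 1 - 108/210 = 0.485714.
Step 4: Under H0, t = rho * sqrt((n-2)/(1-rho^2)) = 1.1113 ~ t(4).
Step 5: Two-sided p-value from the t-distribution with 4 df = 0.328723.
Step 6: alpha = 0.05. fail to reject H0.

rho = 0.4857, p = 0.328723, fail to reject H0 at alpha = 0.05.


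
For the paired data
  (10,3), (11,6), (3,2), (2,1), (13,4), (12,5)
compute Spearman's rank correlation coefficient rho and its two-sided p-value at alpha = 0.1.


Step 1: Rank x and y separately (midranks; no ties here).
rank(x): 10->3, 11->4, 3->2, 2->1, 13->6, 12->5
rank(y): 3->3, 6->6, 2->2, 1->1, 4->4, 5->5
Step 2: d_i = R_x(i) - R_y(i); compute d_i^2.
  (3-3)^2=0, (4-6)^2=4, (2-2)^2=0, (1-1)^2=0, (6-4)^2=4, (5-5)^2=0
sum(d^2) = 8.
Step 3: rho = 1 - 6*8 / (6*(6^2 - 1)) = 1 - 48/210 = 0.771429.
Step 4: Under H0, t = rho * sqrt((n-2)/(1-rho^2)) = 2.4247 ~ t(4).
Step 5: Two-sided p-value from the t-distribution with 4 df = 0.072397.
Step 6: alpha = 0.1. reject H0.

rho = 0.7714, p = 0.072397, reject H0 at alpha = 0.1.


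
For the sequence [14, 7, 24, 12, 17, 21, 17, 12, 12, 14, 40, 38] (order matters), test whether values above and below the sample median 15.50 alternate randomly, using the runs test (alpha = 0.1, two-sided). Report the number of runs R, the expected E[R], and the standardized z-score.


Step 1: Compute median = 15.50; label A = above, B = below.
Labels in order: BBABAAABBBAA  (n_A = 6, n_B = 6)
Step 2: Count runs R = 6.
Step 3: Under H0 (random ordering), E[R] = 2*n_A*n_B/(n_A+n_B) + 1 = 2*6*6/12 + 1 = 7.0000.
        Var[R] = 2*n_A*n_B*(2*n_A*n_B - n_A - n_B) / ((n_A+n_B)^2 * (n_A+n_B-1)) = 4320/1584 = 2.7273.
        SD[R] = 1.6514.
Step 4: Continuity-corrected z = (R + 0.5 - E[R]) / SD[R] = (6 + 0.5 - 7.0000) / 1.6514 = -0.3028.
Step 5: Two-sided p-value via normal approximation = 2*(1 - Phi(|z|)) = 0.762069.
Step 6: alpha = 0.1. fail to reject H0.

R = 6, z = -0.3028, p = 0.762069, fail to reject H0.


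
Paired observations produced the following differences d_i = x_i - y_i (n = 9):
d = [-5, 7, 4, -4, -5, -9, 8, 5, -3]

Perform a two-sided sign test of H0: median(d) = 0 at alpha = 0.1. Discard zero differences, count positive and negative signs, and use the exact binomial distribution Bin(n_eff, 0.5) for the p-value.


Step 1: Discard zero differences. Original n = 9; n_eff = number of nonzero differences = 9.
Nonzero differences (with sign): -5, +7, +4, -4, -5, -9, +8, +5, -3
Step 2: Count signs: positive = 4, negative = 5.
Step 3: Under H0: P(positive) = 0.5, so the number of positives S ~ Bin(9, 0.5).
Step 4: Two-sided exact p-value = sum of Bin(9,0.5) probabilities at or below the observed probability = 1.000000.
Step 5: alpha = 0.1. fail to reject H0.

n_eff = 9, pos = 4, neg = 5, p = 1.000000, fail to reject H0.


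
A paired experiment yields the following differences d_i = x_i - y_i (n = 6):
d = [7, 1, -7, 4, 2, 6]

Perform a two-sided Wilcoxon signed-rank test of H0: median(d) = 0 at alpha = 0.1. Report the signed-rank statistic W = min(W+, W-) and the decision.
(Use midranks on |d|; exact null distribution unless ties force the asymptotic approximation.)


Step 1: Drop any zero differences (none here) and take |d_i|.
|d| = [7, 1, 7, 4, 2, 6]
Step 2: Midrank |d_i| (ties get averaged ranks).
ranks: |7|->5.5, |1|->1, |7|->5.5, |4|->3, |2|->2, |6|->4
Step 3: Attach original signs; sum ranks with positive sign and with negative sign.
W+ = 5.5 + 1 + 3 + 2 + 4 = 15.5
W- = 5.5 = 5.5
(Check: W+ + W- = 21 should equal n(n+1)/2 = 21.)
Step 4: Test statistic W = min(W+, W-) = 5.5.
Step 5: Ties in |d|, so use the tie-corrected normal approximation.
        E[W] = n(n+1)/4 = 6*7/4 = 10.5.
        Tie groups: |d|=7 (t=2); sum(t^3 - t) = 6.
        Var[W] = n(n+1)(2n+1)/24 - sum(t^3-t)/48 = 546/24 - 6/48 = 22.625.
        z = (W - E[W]) / sqrt(Var[W]) = (5.5 - 10.5) / 4.7566 = -1.0512.
        Two-sided p = 2*Phi(z) = 0.293177.
Step 6: alpha = 0.1. fail to reject H0.

W+ = 15.5, W- = 5.5, W = min = 5.5, p = 0.293177, fail to reject H0.


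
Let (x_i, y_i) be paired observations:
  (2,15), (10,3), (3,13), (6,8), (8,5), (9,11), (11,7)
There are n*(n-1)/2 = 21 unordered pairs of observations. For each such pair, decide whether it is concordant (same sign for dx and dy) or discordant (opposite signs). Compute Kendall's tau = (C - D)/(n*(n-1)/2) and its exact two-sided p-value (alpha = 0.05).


Step 1: Enumerate the 21 unordered pairs (i,j) with i<j and classify each by sign(x_j-x_i) * sign(y_j-y_i).
  (1,2):dx=+8,dy=-12->D; (1,3):dx=+1,dy=-2->D; (1,4):dx=+4,dy=-7->D; (1,5):dx=+6,dy=-10->D
  (1,6):dx=+7,dy=-4->D; (1,7):dx=+9,dy=-8->D; (2,3):dx=-7,dy=+10->D; (2,4):dx=-4,dy=+5->D
  (2,5):dx=-2,dy=+2->D; (2,6):dx=-1,dy=+8->D; (2,7):dx=+1,dy=+4->C; (3,4):dx=+3,dy=-5->D
  (3,5):dx=+5,dy=-8->D; (3,6):dx=+6,dy=-2->D; (3,7):dx=+8,dy=-6->D; (4,5):dx=+2,dy=-3->D
  (4,6):dx=+3,dy=+3->C; (4,7):dx=+5,dy=-1->D; (5,6):dx=+1,dy=+6->C; (5,7):dx=+3,dy=+2->C
  (6,7):dx=+2,dy=-4->D
Step 2: C = 4, D = 17, total pairs = 21.
Step 3: tau = (C - D)/(n(n-1)/2) = (4 - 17)/21 = -0.619048.
Step 4: Exact two-sided p-value (enumerate n! = 5040 permutations of y under H0): p = 0.069048.
Step 5: alpha = 0.05. fail to reject H0.

tau_b = -0.6190 (C=4, D=17), p = 0.069048, fail to reject H0.


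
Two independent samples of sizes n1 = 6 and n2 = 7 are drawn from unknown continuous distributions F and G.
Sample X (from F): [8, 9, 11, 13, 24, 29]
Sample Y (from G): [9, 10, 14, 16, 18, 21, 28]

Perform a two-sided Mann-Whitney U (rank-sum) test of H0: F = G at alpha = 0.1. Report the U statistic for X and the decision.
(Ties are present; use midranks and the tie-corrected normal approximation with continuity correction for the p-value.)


Step 1: Combine and sort all 13 observations; assign midranks.
sorted (value, group): (8,X), (9,X), (9,Y), (10,Y), (11,X), (13,X), (14,Y), (16,Y), (18,Y), (21,Y), (24,X), (28,Y), (29,X)
ranks: 8->1, 9->2.5, 9->2.5, 10->4, 11->5, 13->6, 14->7, 16->8, 18->9, 21->10, 24->11, 28->12, 29->13
Step 2: Rank sum for X: R1 = 1 + 2.5 + 5 + 6 + 11 + 13 = 38.5.
Step 3: U_X = R1 - n1(n1+1)/2 = 38.5 - 6*7/2 = 38.5 - 21 = 17.5.
       U_Y = n1*n2 - U_X = 42 - 17.5 = 24.5.
Step 4: Ties are present, so use the tie-corrected normal approximation (with continuity correction) for the p-value.
Step 5: p-value = 0.667806; compare to alpha = 0.1. fail to reject H0.

U_X = 17.5, p = 0.667806, fail to reject H0 at alpha = 0.1.


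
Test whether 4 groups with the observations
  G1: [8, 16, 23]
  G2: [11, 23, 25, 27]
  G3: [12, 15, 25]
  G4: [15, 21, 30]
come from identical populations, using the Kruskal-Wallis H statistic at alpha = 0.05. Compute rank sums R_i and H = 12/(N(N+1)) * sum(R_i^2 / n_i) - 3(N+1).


Step 1: Combine all N = 13 observations and assign midranks.
sorted (value, group, rank): (8,G1,1), (11,G2,2), (12,G3,3), (15,G3,4.5), (15,G4,4.5), (16,G1,6), (21,G4,7), (23,G1,8.5), (23,G2,8.5), (25,G2,10.5), (25,G3,10.5), (27,G2,12), (30,G4,13)
Step 2: Sum ranks within each group.
R_1 = 15.5 (n_1 = 3)
R_2 = 33 (n_2 = 4)
R_3 = 18 (n_3 = 3)
R_4 = 24.5 (n_4 = 3)
Step 3: H = 12/(N(N+1)) * sum(R_i^2/n_i) - 3(N+1)
     = 12/(13*14) * (15.5^2/3 + 33^2/4 + 18^2/3 + 24.5^2/3) - 3*14
     = 0.065934 * 660.417 - 42
     = 1.543956.
Step 4: Ties present; correction factor C = 1 - 18/(13^3 - 13) = 0.991758. Corrected H = 1.543956 / 0.991758 = 1.556787.
Step 5: Under H0, H ~ chi^2(3); p-value = 0.669227.
Step 6: alpha = 0.05. fail to reject H0.

H = 1.5568, df = 3, p = 0.669227, fail to reject H0.


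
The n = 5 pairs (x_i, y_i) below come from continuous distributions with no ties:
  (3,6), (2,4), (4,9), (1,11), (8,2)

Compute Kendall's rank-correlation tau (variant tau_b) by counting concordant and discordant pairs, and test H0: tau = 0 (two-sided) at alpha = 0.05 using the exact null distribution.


Step 1: Enumerate the 10 unordered pairs (i,j) with i<j and classify each by sign(x_j-x_i) * sign(y_j-y_i).
  (1,2):dx=-1,dy=-2->C; (1,3):dx=+1,dy=+3->C; (1,4):dx=-2,dy=+5->D; (1,5):dx=+5,dy=-4->D
  (2,3):dx=+2,dy=+5->C; (2,4):dx=-1,dy=+7->D; (2,5):dx=+6,dy=-2->D; (3,4):dx=-3,dy=+2->D
  (3,5):dx=+4,dy=-7->D; (4,5):dx=+7,dy=-9->D
Step 2: C = 3, D = 7, total pairs = 10.
Step 3: tau = (C - D)/(n(n-1)/2) = (3 - 7)/10 = -0.400000.
Step 4: Exact two-sided p-value (enumerate n! = 120 permutations of y under H0): p = 0.483333.
Step 5: alpha = 0.05. fail to reject H0.

tau_b = -0.4000 (C=3, D=7), p = 0.483333, fail to reject H0.


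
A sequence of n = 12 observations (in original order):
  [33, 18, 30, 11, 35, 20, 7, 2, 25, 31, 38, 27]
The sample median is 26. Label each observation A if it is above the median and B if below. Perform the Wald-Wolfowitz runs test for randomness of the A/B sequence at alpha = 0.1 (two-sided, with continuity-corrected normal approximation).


Step 1: Compute median = 26; label A = above, B = below.
Labels in order: ABABABBBBAAA  (n_A = 6, n_B = 6)
Step 2: Count runs R = 7.
Step 3: Under H0 (random ordering), E[R] = 2*n_A*n_B/(n_A+n_B) + 1 = 2*6*6/12 + 1 = 7.0000.
        Var[R] = 2*n_A*n_B*(2*n_A*n_B - n_A - n_B) / ((n_A+n_B)^2 * (n_A+n_B-1)) = 4320/1584 = 2.7273.
        SD[R] = 1.6514.
Step 4: R = E[R], so z = 0 with no continuity correction.
Step 5: Two-sided p-value via normal approximation = 2*(1 - Phi(|z|)) = 1.000000.
Step 6: alpha = 0.1. fail to reject H0.

R = 7, z = 0.0000, p = 1.000000, fail to reject H0.


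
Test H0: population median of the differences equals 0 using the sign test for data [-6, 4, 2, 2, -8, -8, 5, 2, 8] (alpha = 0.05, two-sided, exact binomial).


Step 1: Discard zero differences. Original n = 9; n_eff = number of nonzero differences = 9.
Nonzero differences (with sign): -6, +4, +2, +2, -8, -8, +5, +2, +8
Step 2: Count signs: positive = 6, negative = 3.
Step 3: Under H0: P(positive) = 0.5, so the number of positives S ~ Bin(9, 0.5).
Step 4: Two-sided exact p-value = sum of Bin(9,0.5) probabilities at or below the observed probability = 0.507812.
Step 5: alpha = 0.05. fail to reject H0.

n_eff = 9, pos = 6, neg = 3, p = 0.507812, fail to reject H0.


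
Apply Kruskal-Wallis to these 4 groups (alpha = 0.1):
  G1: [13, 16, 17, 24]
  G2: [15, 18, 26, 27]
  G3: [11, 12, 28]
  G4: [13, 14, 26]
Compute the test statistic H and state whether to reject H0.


Step 1: Combine all N = 14 observations and assign midranks.
sorted (value, group, rank): (11,G3,1), (12,G3,2), (13,G1,3.5), (13,G4,3.5), (14,G4,5), (15,G2,6), (16,G1,7), (17,G1,8), (18,G2,9), (24,G1,10), (26,G2,11.5), (26,G4,11.5), (27,G2,13), (28,G3,14)
Step 2: Sum ranks within each group.
R_1 = 28.5 (n_1 = 4)
R_2 = 39.5 (n_2 = 4)
R_3 = 17 (n_3 = 3)
R_4 = 20 (n_4 = 3)
Step 3: H = 12/(N(N+1)) * sum(R_i^2/n_i) - 3(N+1)
     = 12/(14*15) * (28.5^2/4 + 39.5^2/4 + 17^2/3 + 20^2/3) - 3*15
     = 0.057143 * 822.792 - 45
     = 2.016667.
Step 4: Ties present; correction factor C = 1 - 12/(14^3 - 14) = 0.995604. Corrected H = 2.016667 / 0.995604 = 2.025570.
Step 5: Under H0, H ~ chi^2(3); p-value = 0.567116.
Step 6: alpha = 0.1. fail to reject H0.

H = 2.0256, df = 3, p = 0.567116, fail to reject H0.


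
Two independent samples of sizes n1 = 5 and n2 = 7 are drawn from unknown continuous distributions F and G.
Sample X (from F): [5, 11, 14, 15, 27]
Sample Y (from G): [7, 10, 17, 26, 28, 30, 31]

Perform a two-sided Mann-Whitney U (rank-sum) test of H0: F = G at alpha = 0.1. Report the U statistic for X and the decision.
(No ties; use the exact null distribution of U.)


Step 1: Combine and sort all 12 observations; assign midranks.
sorted (value, group): (5,X), (7,Y), (10,Y), (11,X), (14,X), (15,X), (17,Y), (26,Y), (27,X), (28,Y), (30,Y), (31,Y)
ranks: 5->1, 7->2, 10->3, 11->4, 14->5, 15->6, 17->7, 26->8, 27->9, 28->10, 30->11, 31->12
Step 2: Rank sum for X: R1 = 1 + 4 + 5 + 6 + 9 = 25.
Step 3: U_X = R1 - n1(n1+1)/2 = 25 - 5*6/2 = 25 - 15 = 10.
       U_Y = n1*n2 - U_X = 35 - 10 = 25.
Step 4: No ties, so the exact null distribution of U (based on enumerating the C(12,5) = 792 equally likely rank assignments) gives the two-sided p-value.
Step 5: p-value = 0.267677; compare to alpha = 0.1. fail to reject H0.

U_X = 10, p = 0.267677, fail to reject H0 at alpha = 0.1.


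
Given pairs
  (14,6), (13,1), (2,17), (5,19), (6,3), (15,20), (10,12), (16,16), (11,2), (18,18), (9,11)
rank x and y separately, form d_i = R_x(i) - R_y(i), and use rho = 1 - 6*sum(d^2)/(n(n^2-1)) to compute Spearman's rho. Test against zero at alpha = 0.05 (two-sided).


Step 1: Rank x and y separately (midranks; no ties here).
rank(x): 14->8, 13->7, 2->1, 5->2, 6->3, 15->9, 10->5, 16->10, 11->6, 18->11, 9->4
rank(y): 6->4, 1->1, 17->8, 19->10, 3->3, 20->11, 12->6, 16->7, 2->2, 18->9, 11->5
Step 2: d_i = R_x(i) - R_y(i); compute d_i^2.
  (8-4)^2=16, (7-1)^2=36, (1-8)^2=49, (2-10)^2=64, (3-3)^2=0, (9-11)^2=4, (5-6)^2=1, (10-7)^2=9, (6-2)^2=16, (11-9)^2=4, (4-5)^2=1
sum(d^2) = 200.
Step 3: rho = 1 - 6*200 / (11*(11^2 - 1)) = 1 - 1200/1320 = 0.090909.
Step 4: Under H0, t = rho * sqrt((n-2)/(1-rho^2)) = 0.2739 ~ t(9).
Step 5: Two-sided p-value from the t-distribution with 9 df = 0.790373.
Step 6: alpha = 0.05. fail to reject H0.

rho = 0.0909, p = 0.790373, fail to reject H0 at alpha = 0.05.


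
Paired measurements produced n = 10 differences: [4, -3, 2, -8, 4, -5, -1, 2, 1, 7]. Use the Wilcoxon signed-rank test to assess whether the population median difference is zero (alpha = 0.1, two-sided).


Step 1: Drop any zero differences (none here) and take |d_i|.
|d| = [4, 3, 2, 8, 4, 5, 1, 2, 1, 7]
Step 2: Midrank |d_i| (ties get averaged ranks).
ranks: |4|->6.5, |3|->5, |2|->3.5, |8|->10, |4|->6.5, |5|->8, |1|->1.5, |2|->3.5, |1|->1.5, |7|->9
Step 3: Attach original signs; sum ranks with positive sign and with negative sign.
W+ = 6.5 + 3.5 + 6.5 + 3.5 + 1.5 + 9 = 30.5
W- = 5 + 10 + 8 + 1.5 = 24.5
(Check: W+ + W- = 55 should equal n(n+1)/2 = 55.)
Step 4: Test statistic W = min(W+, W-) = 24.5.
Step 5: Ties in |d|, so use the tie-corrected normal approximation.
        E[W] = n(n+1)/4 = 10*11/4 = 27.5.
        Tie groups: |d|=1 (t=2), |d|=2 (t=2), |d|=4 (t=2); sum(t^3 - t) = 18.
        Var[W] = n(n+1)(2n+1)/24 - sum(t^3-t)/48 = 2310/24 - 18/48 = 95.875.
        z = (W - E[W]) / sqrt(Var[W]) = (24.5 - 27.5) / 9.7916 = -0.3064.
        Two-sided p = 2*Phi(z) = 0.759311.
Step 6: alpha = 0.1. fail to reject H0.

W+ = 30.5, W- = 24.5, W = min = 24.5, p = 0.759311, fail to reject H0.


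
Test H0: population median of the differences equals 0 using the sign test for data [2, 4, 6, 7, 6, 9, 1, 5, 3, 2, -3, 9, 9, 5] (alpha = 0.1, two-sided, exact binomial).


Step 1: Discard zero differences. Original n = 14; n_eff = number of nonzero differences = 14.
Nonzero differences (with sign): +2, +4, +6, +7, +6, +9, +1, +5, +3, +2, -3, +9, +9, +5
Step 2: Count signs: positive = 13, negative = 1.
Step 3: Under H0: P(positive) = 0.5, so the number of positives S ~ Bin(14, 0.5).
Step 4: Two-sided exact p-value = sum of Bin(14,0.5) probabilities at or below the observed probability = 0.001831.
Step 5: alpha = 0.1. reject H0.

n_eff = 14, pos = 13, neg = 1, p = 0.001831, reject H0.


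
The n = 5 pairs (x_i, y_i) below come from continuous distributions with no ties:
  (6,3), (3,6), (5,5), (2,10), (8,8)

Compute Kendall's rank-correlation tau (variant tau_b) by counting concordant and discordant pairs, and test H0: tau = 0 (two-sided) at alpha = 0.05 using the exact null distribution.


Step 1: Enumerate the 10 unordered pairs (i,j) with i<j and classify each by sign(x_j-x_i) * sign(y_j-y_i).
  (1,2):dx=-3,dy=+3->D; (1,3):dx=-1,dy=+2->D; (1,4):dx=-4,dy=+7->D; (1,5):dx=+2,dy=+5->C
  (2,3):dx=+2,dy=-1->D; (2,4):dx=-1,dy=+4->D; (2,5):dx=+5,dy=+2->C; (3,4):dx=-3,dy=+5->D
  (3,5):dx=+3,dy=+3->C; (4,5):dx=+6,dy=-2->D
Step 2: C = 3, D = 7, total pairs = 10.
Step 3: tau = (C - D)/(n(n-1)/2) = (3 - 7)/10 = -0.400000.
Step 4: Exact two-sided p-value (enumerate n! = 120 permutations of y under H0): p = 0.483333.
Step 5: alpha = 0.05. fail to reject H0.

tau_b = -0.4000 (C=3, D=7), p = 0.483333, fail to reject H0.


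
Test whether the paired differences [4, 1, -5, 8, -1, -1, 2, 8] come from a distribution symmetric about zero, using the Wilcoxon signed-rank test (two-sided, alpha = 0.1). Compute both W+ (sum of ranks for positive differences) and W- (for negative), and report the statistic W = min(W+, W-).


Step 1: Drop any zero differences (none here) and take |d_i|.
|d| = [4, 1, 5, 8, 1, 1, 2, 8]
Step 2: Midrank |d_i| (ties get averaged ranks).
ranks: |4|->5, |1|->2, |5|->6, |8|->7.5, |1|->2, |1|->2, |2|->4, |8|->7.5
Step 3: Attach original signs; sum ranks with positive sign and with negative sign.
W+ = 5 + 2 + 7.5 + 4 + 7.5 = 26
W- = 6 + 2 + 2 = 10
(Check: W+ + W- = 36 should equal n(n+1)/2 = 36.)
Step 4: Test statistic W = min(W+, W-) = 10.
Step 5: Ties in |d|, so use the tie-corrected normal approximation.
        E[W] = n(n+1)/4 = 8*9/4 = 18.
        Tie groups: |d|=1 (t=3), |d|=8 (t=2); sum(t^3 - t) = 30.
        Var[W] = n(n+1)(2n+1)/24 - sum(t^3-t)/48 = 1224/24 - 30/48 = 50.375.
        z = (W - E[W]) / sqrt(Var[W]) = (10 - 18) / 7.0975 = -1.1272.
        Two-sided p = 2*Phi(z) = 0.259678.
Step 6: alpha = 0.1. fail to reject H0.

W+ = 26, W- = 10, W = min = 10, p = 0.259678, fail to reject H0.


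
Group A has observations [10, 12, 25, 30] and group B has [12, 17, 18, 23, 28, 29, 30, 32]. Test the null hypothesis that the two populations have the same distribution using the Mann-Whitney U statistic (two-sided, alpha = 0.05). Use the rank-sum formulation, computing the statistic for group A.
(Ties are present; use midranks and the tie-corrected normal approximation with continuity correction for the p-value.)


Step 1: Combine and sort all 12 observations; assign midranks.
sorted (value, group): (10,X), (12,X), (12,Y), (17,Y), (18,Y), (23,Y), (25,X), (28,Y), (29,Y), (30,X), (30,Y), (32,Y)
ranks: 10->1, 12->2.5, 12->2.5, 17->4, 18->5, 23->6, 25->7, 28->8, 29->9, 30->10.5, 30->10.5, 32->12
Step 2: Rank sum for X: R1 = 1 + 2.5 + 7 + 10.5 = 21.
Step 3: U_X = R1 - n1(n1+1)/2 = 21 - 4*5/2 = 21 - 10 = 11.
       U_Y = n1*n2 - U_X = 32 - 11 = 21.
Step 4: Ties are present, so use the tie-corrected normal approximation (with continuity correction) for the p-value.
Step 5: p-value = 0.443097; compare to alpha = 0.05. fail to reject H0.

U_X = 11, p = 0.443097, fail to reject H0 at alpha = 0.05.


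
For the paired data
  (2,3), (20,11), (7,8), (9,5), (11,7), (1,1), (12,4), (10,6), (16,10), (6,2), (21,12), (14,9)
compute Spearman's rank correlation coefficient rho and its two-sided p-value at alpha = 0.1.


Step 1: Rank x and y separately (midranks; no ties here).
rank(x): 2->2, 20->11, 7->4, 9->5, 11->7, 1->1, 12->8, 10->6, 16->10, 6->3, 21->12, 14->9
rank(y): 3->3, 11->11, 8->8, 5->5, 7->7, 1->1, 4->4, 6->6, 10->10, 2->2, 12->12, 9->9
Step 2: d_i = R_x(i) - R_y(i); compute d_i^2.
  (2-3)^2=1, (11-11)^2=0, (4-8)^2=16, (5-5)^2=0, (7-7)^2=0, (1-1)^2=0, (8-4)^2=16, (6-6)^2=0, (10-10)^2=0, (3-2)^2=1, (12-12)^2=0, (9-9)^2=0
sum(d^2) = 34.
Step 3: rho = 1 - 6*34 / (12*(12^2 - 1)) = 1 - 204/1716 = 0.881119.
Step 4: Under H0, t = rho * sqrt((n-2)/(1-rho^2)) = 5.8921 ~ t(10).
Step 5: Two-sided p-value from the t-distribution with 10 df = 0.000153.
Step 6: alpha = 0.1. reject H0.

rho = 0.8811, p = 0.000153, reject H0 at alpha = 0.1.


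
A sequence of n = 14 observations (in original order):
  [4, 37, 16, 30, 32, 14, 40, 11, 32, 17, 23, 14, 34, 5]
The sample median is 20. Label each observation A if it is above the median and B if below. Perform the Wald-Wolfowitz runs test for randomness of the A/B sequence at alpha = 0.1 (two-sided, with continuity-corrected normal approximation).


Step 1: Compute median = 20; label A = above, B = below.
Labels in order: BABAABABABABAB  (n_A = 7, n_B = 7)
Step 2: Count runs R = 13.
Step 3: Under H0 (random ordering), E[R] = 2*n_A*n_B/(n_A+n_B) + 1 = 2*7*7/14 + 1 = 8.0000.
        Var[R] = 2*n_A*n_B*(2*n_A*n_B - n_A - n_B) / ((n_A+n_B)^2 * (n_A+n_B-1)) = 8232/2548 = 3.2308.
        SD[R] = 1.7974.
Step 4: Continuity-corrected z = (R - 0.5 - E[R]) / SD[R] = (13 - 0.5 - 8.0000) / 1.7974 = 2.5036.
Step 5: Two-sided p-value via normal approximation = 2*(1 - Phi(|z|)) = 0.012295.
Step 6: alpha = 0.1. reject H0.

R = 13, z = 2.5036, p = 0.012295, reject H0.


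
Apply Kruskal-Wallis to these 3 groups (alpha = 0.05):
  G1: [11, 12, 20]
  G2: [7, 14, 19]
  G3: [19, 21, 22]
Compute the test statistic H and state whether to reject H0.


Step 1: Combine all N = 9 observations and assign midranks.
sorted (value, group, rank): (7,G2,1), (11,G1,2), (12,G1,3), (14,G2,4), (19,G2,5.5), (19,G3,5.5), (20,G1,7), (21,G3,8), (22,G3,9)
Step 2: Sum ranks within each group.
R_1 = 12 (n_1 = 3)
R_2 = 10.5 (n_2 = 3)
R_3 = 22.5 (n_3 = 3)
Step 3: H = 12/(N(N+1)) * sum(R_i^2/n_i) - 3(N+1)
     = 12/(9*10) * (12^2/3 + 10.5^2/3 + 22.5^2/3) - 3*10
     = 0.133333 * 253.5 - 30
     = 3.800000.
Step 4: Ties present; correction factor C = 1 - 6/(9^3 - 9) = 0.991667. Corrected H = 3.800000 / 0.991667 = 3.831933.
Step 5: Under H0, H ~ chi^2(2); p-value = 0.147200.
Step 6: alpha = 0.05. fail to reject H0.

H = 3.8319, df = 2, p = 0.147200, fail to reject H0.
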